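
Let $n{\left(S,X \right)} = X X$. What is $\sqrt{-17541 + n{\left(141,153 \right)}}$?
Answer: $6 \sqrt{163} \approx 76.603$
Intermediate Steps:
$n{\left(S,X \right)} = X^{2}$
$\sqrt{-17541 + n{\left(141,153 \right)}} = \sqrt{-17541 + 153^{2}} = \sqrt{-17541 + 23409} = \sqrt{5868} = 6 \sqrt{163}$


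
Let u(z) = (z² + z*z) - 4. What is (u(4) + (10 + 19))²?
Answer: 3249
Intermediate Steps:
u(z) = -4 + 2*z² (u(z) = (z² + z²) - 4 = 2*z² - 4 = -4 + 2*z²)
(u(4) + (10 + 19))² = ((-4 + 2*4²) + (10 + 19))² = ((-4 + 2*16) + 29)² = ((-4 + 32) + 29)² = (28 + 29)² = 57² = 3249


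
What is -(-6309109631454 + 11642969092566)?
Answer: -5333859461112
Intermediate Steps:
-(-6309109631454 + 11642969092566) = -3117947/(1/(-3060306 + (1036824 + 3734178))) = -3117947/(1/(-3060306 + 4771002)) = -3117947/(1/1710696) = -3117947/1/1710696 = -3117947*1710696 = -5333859461112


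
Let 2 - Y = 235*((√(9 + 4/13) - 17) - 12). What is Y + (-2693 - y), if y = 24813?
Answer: -20689 - 2585*√13/13 ≈ -21406.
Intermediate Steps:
Y = 6817 - 2585*√13/13 (Y = 2 - 235*((√(9 + 4/13) - 17) - 12) = 2 - 235*((√(121/13) - 17) - 12) = 2 - 235*((11*√13/13 - 17) - 12) = 2 - 235*((-17 + 11*√13/13) - 12) = 2 - 235*(-29 + 11*√13/13) = 2 - (-6815 + 2585*√13/13) = 2 + (6815 - 2585*√13/13) = 6817 - 2585*√13/13 ≈ 6100.0)
Y + (-2693 - y) = (6817 - 2585*√13/13) + (-2693 - 1*24813) = (6817 - 2585*√13/13) + (-2693 - 24813) = (6817 - 2585*√13/13) - 27506 = -20689 - 2585*√13/13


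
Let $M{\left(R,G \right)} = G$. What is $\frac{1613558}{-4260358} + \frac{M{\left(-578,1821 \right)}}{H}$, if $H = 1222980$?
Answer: $- \frac{327598508487}{868388771140} \approx -0.37725$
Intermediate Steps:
$\frac{1613558}{-4260358} + \frac{M{\left(-578,1821 \right)}}{H} = \frac{1613558}{-4260358} + \frac{1821}{1222980} = 1613558 \left(- \frac{1}{4260358}\right) + 1821 \cdot \frac{1}{1222980} = - \frac{806779}{2130179} + \frac{607}{407660} = - \frac{327598508487}{868388771140}$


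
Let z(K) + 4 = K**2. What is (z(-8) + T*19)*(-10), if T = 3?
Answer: -1170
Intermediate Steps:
z(K) = -4 + K**2
(z(-8) + T*19)*(-10) = ((-4 + (-8)**2) + 3*19)*(-10) = ((-4 + 64) + 57)*(-10) = (60 + 57)*(-10) = 117*(-10) = -1170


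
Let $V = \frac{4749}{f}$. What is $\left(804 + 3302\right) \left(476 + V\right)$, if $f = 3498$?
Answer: $\frac{1142697747}{583} \approx 1.96 \cdot 10^{6}$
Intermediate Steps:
$V = \frac{1583}{1166}$ ($V = \frac{4749}{3498} = 4749 \cdot \frac{1}{3498} = \frac{1583}{1166} \approx 1.3576$)
$\left(804 + 3302\right) \left(476 + V\right) = \left(804 + 3302\right) \left(476 + \frac{1583}{1166}\right) = 4106 \cdot \frac{556599}{1166} = \frac{1142697747}{583}$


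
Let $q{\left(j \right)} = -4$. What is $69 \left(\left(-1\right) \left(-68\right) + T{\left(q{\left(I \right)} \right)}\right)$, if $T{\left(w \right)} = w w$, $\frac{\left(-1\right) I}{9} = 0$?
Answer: $5796$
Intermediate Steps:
$I = 0$ ($I = \left(-9\right) 0 = 0$)
$T{\left(w \right)} = w^{2}$
$69 \left(\left(-1\right) \left(-68\right) + T{\left(q{\left(I \right)} \right)}\right) = 69 \left(\left(-1\right) \left(-68\right) + \left(-4\right)^{2}\right) = 69 \left(68 + 16\right) = 69 \cdot 84 = 5796$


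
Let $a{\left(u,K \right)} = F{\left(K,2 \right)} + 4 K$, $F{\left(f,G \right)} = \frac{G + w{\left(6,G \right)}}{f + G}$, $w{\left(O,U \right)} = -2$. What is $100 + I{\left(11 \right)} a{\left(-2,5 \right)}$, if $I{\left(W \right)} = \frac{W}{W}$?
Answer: $120$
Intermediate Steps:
$I{\left(W \right)} = 1$
$F{\left(f,G \right)} = \frac{-2 + G}{G + f}$ ($F{\left(f,G \right)} = \frac{G - 2}{f + G} = \frac{-2 + G}{G + f}$)
$a{\left(u,K \right)} = 4 K$ ($a{\left(u,K \right)} = \frac{-2 + 2}{2 + K} + 4 K = \frac{1}{2 + K} 0 + 4 K = 0 + 4 K = 4 K$)
$100 + I{\left(11 \right)} a{\left(-2,5 \right)} = 100 + 1 \cdot 4 \cdot 5 = 100 + 1 \cdot 20 = 100 + 20 = 120$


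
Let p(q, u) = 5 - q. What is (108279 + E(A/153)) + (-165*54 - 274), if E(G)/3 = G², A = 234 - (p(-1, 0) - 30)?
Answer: 85922761/867 ≈ 99104.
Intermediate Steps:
A = 258 (A = 234 - ((5 - 1*(-1)) - 30) = 234 - ((5 + 1) - 30) = 234 - (6 - 30) = 234 - 1*(-24) = 234 + 24 = 258)
E(G) = 3*G²
(108279 + E(A/153)) + (-165*54 - 274) = (108279 + 3*(258/153)²) + (-165*54 - 274) = (108279 + 3*(258*(1/153))²) + (-8910 - 274) = (108279 + 3*(86/51)²) - 9184 = (108279 + 3*(7396/2601)) - 9184 = (108279 + 7396/867) - 9184 = 93885289/867 - 9184 = 85922761/867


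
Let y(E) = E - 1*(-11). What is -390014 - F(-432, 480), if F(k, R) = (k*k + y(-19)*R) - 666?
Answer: -572132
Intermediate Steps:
y(E) = 11 + E (y(E) = E + 11 = 11 + E)
F(k, R) = -666 + k² - 8*R (F(k, R) = (k*k + (11 - 19)*R) - 666 = (k² - 8*R) - 666 = -666 + k² - 8*R)
-390014 - F(-432, 480) = -390014 - (-666 + (-432)² - 8*480) = -390014 - (-666 + 186624 - 3840) = -390014 - 1*182118 = -390014 - 182118 = -572132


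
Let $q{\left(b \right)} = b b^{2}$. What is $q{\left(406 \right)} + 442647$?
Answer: $67366063$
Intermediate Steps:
$q{\left(b \right)} = b^{3}$
$q{\left(406 \right)} + 442647 = 406^{3} + 442647 = 66923416 + 442647 = 67366063$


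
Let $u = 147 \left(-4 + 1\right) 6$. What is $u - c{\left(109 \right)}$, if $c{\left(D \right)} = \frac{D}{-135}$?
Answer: $- \frac{357101}{135} \approx -2645.2$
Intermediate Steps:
$c{\left(D \right)} = - \frac{D}{135}$ ($c{\left(D \right)} = D \left(- \frac{1}{135}\right) = - \frac{D}{135}$)
$u = -2646$ ($u = 147 \left(\left(-3\right) 6\right) = 147 \left(-18\right) = -2646$)
$u - c{\left(109 \right)} = -2646 - \left(- \frac{1}{135}\right) 109 = -2646 - - \frac{109}{135} = -2646 + \frac{109}{135} = - \frac{357101}{135}$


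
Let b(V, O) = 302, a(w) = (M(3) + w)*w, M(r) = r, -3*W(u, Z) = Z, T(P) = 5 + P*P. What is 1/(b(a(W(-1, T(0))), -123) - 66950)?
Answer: -1/66648 ≈ -1.5004e-5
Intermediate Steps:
T(P) = 5 + P²
W(u, Z) = -Z/3
a(w) = w*(3 + w) (a(w) = (3 + w)*w = w*(3 + w))
1/(b(a(W(-1, T(0))), -123) - 66950) = 1/(302 - 66950) = 1/(-66648) = -1/66648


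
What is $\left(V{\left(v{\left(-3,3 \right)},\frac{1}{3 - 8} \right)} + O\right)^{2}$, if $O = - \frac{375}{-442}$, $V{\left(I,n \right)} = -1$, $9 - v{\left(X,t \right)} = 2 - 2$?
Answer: $\frac{4489}{195364} \approx 0.022978$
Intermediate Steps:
$v{\left(X,t \right)} = 9$ ($v{\left(X,t \right)} = 9 - \left(2 - 2\right) = 9 - 0 = 9 + 0 = 9$)
$O = \frac{375}{442}$ ($O = \left(-375\right) \left(- \frac{1}{442}\right) = \frac{375}{442} \approx 0.84842$)
$\left(V{\left(v{\left(-3,3 \right)},\frac{1}{3 - 8} \right)} + O\right)^{2} = \left(-1 + \frac{375}{442}\right)^{2} = \left(- \frac{67}{442}\right)^{2} = \frac{4489}{195364}$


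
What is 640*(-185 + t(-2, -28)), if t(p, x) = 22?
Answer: -104320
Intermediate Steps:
640*(-185 + t(-2, -28)) = 640*(-185 + 22) = 640*(-163) = -104320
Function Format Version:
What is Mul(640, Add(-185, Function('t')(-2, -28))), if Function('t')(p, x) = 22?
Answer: -104320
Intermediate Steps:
Mul(640, Add(-185, Function('t')(-2, -28))) = Mul(640, Add(-185, 22)) = Mul(640, -163) = -104320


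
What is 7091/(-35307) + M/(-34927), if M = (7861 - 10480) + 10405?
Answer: -522567659/1233167589 ≈ -0.42376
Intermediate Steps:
M = 7786 (M = -2619 + 10405 = 7786)
7091/(-35307) + M/(-34927) = 7091/(-35307) + 7786/(-34927) = 7091*(-1/35307) + 7786*(-1/34927) = -7091/35307 - 7786/34927 = -522567659/1233167589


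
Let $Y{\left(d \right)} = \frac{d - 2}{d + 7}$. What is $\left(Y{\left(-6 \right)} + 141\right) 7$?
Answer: $931$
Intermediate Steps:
$Y{\left(d \right)} = \frac{-2 + d}{7 + d}$
$\left(Y{\left(-6 \right)} + 141\right) 7 = \left(\frac{-2 - 6}{7 - 6} + 141\right) 7 = \left(1^{-1} \left(-8\right) + 141\right) 7 = \left(1 \left(-8\right) + 141\right) 7 = \left(-8 + 141\right) 7 = 133 \cdot 7 = 931$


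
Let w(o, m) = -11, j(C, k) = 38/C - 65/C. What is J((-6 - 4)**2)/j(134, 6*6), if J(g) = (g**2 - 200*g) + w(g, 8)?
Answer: 447158/9 ≈ 49684.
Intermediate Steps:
j(C, k) = -27/C
J(g) = -11 + g**2 - 200*g (J(g) = (g**2 - 200*g) - 11 = -11 + g**2 - 200*g)
J((-6 - 4)**2)/j(134, 6*6) = (-11 + ((-6 - 4)**2)**2 - 200*(-6 - 4)**2)/((-27/134)) = (-11 + ((-10)**2)**2 - 200*(-10)**2)/((-27*1/134)) = (-11 + 100**2 - 200*100)/(-27/134) = (-11 + 10000 - 20000)*(-134/27) = -10011*(-134/27) = 447158/9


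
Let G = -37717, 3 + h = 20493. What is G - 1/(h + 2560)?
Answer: -869376851/23050 ≈ -37717.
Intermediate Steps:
h = 20490 (h = -3 + 20493 = 20490)
G - 1/(h + 2560) = -37717 - 1/(20490 + 2560) = -37717 - 1/23050 = -869376851/23050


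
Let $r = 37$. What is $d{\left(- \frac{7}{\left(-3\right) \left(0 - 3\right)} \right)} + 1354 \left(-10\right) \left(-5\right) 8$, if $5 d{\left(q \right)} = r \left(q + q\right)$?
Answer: $\frac{24371482}{45} \approx 5.4159 \cdot 10^{5}$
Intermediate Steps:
$d{\left(q \right)} = \frac{74 q}{5}$ ($d{\left(q \right)} = \frac{37 \left(q + q\right)}{5} = \frac{37 \cdot 2 q}{5} = \frac{74 q}{5}$)
$d{\left(- \frac{7}{\left(-3\right) \left(0 - 3\right)} \right)} + 1354 \left(-10\right) \left(-5\right) 8 = \frac{74 \left(- \frac{7}{\left(-3\right) \left(0 - 3\right)}\right)}{5} + 1354 \left(-10\right) \left(-5\right) 8 = \frac{74 \left(- \frac{7}{\left(-3\right) \left(-3\right)}\right)}{5} + 1354 \cdot 50 \cdot 8 = \frac{74 \left(- \frac{7}{9}\right)}{5} + 1354 \cdot 400 = \frac{74 \left(\left(-7\right) \frac{1}{9}\right)}{5} + 541600 = \frac{74}{5} \left(- \frac{7}{9}\right) + 541600 = - \frac{518}{45} + 541600 = \frac{24371482}{45}$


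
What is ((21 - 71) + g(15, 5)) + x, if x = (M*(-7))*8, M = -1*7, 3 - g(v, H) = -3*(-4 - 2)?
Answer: 327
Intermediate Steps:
g(v, H) = -15 (g(v, H) = 3 - (-3)*(-4 - 2) = 3 - (-3)*(-6) = 3 - 1*18 = 3 - 18 = -15)
M = -7
x = 392 (x = -7*(-7)*8 = 49*8 = 392)
((21 - 71) + g(15, 5)) + x = ((21 - 71) - 15) + 392 = (-50 - 15) + 392 = -65 + 392 = 327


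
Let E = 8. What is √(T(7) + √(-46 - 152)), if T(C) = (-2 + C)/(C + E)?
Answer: √(3 + 27*I*√22)/3 ≈ 2.6841 + 2.6212*I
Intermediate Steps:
T(C) = (-2 + C)/(8 + C) (T(C) = (-2 + C)/(C + 8) = (-2 + C)/(8 + C))
√(T(7) + √(-46 - 152)) = √((-2 + 7)/(8 + 7) + √(-46 - 152)) = √(5/15 + √(-198)) = √((1/15)*5 + 3*I*√22) = √(⅓ + 3*I*√22)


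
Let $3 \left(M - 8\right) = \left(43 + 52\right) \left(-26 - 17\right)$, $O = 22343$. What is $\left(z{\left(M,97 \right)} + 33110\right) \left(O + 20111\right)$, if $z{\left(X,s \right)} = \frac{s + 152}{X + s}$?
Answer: $\frac{2649638050331}{1885} \approx 1.4056 \cdot 10^{9}$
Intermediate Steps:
$M = - \frac{4061}{3}$ ($M = 8 + \frac{\left(43 + 52\right) \left(-26 - 17\right)}{3} = 8 + \frac{95 \left(-43\right)}{3} = 8 + \frac{1}{3} \left(-4085\right) = 8 - \frac{4085}{3} = - \frac{4061}{3} \approx -1353.7$)
$z{\left(X,s \right)} = \frac{152 + s}{X + s}$
$\left(z{\left(M,97 \right)} + 33110\right) \left(O + 20111\right) = \left(\frac{152 + 97}{- \frac{4061}{3} + 97} + 33110\right) \left(22343 + 20111\right) = \left(\frac{1}{- \frac{3770}{3}} \cdot 249 + 33110\right) 42454 = \left(\left(- \frac{3}{3770}\right) 249 + 33110\right) 42454 = \left(- \frac{747}{3770} + 33110\right) 42454 = \frac{124823953}{3770} \cdot 42454 = \frac{2649638050331}{1885}$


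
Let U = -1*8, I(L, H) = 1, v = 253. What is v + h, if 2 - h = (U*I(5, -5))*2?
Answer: 271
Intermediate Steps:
U = -8
h = 18 (h = 2 - (-8*1)*2 = 2 - (-8)*2 = 2 - 1*(-16) = 2 + 16 = 18)
v + h = 253 + 18 = 271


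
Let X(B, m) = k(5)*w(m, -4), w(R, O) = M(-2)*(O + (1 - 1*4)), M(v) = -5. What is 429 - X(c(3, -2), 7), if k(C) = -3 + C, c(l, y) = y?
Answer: 359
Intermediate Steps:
w(R, O) = 15 - 5*O (w(R, O) = -5*(O + (1 - 1*4)) = -5*(O + (1 - 4)) = -5*(O - 3) = -5*(-3 + O) = 15 - 5*O)
X(B, m) = 70 (X(B, m) = (-3 + 5)*(15 - 5*(-4)) = 2*(15 + 20) = 2*35 = 70)
429 - X(c(3, -2), 7) = 429 - 1*70 = 429 - 70 = 359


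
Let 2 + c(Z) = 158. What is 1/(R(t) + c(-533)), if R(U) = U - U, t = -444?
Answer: 1/156 ≈ 0.0064103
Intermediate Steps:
c(Z) = 156 (c(Z) = -2 + 158 = 156)
R(U) = 0
1/(R(t) + c(-533)) = 1/(0 + 156) = 1/156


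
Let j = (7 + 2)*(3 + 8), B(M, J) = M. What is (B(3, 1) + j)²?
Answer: 10404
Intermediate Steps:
j = 99 (j = 9*11 = 99)
(B(3, 1) + j)² = (3 + 99)² = 102² = 10404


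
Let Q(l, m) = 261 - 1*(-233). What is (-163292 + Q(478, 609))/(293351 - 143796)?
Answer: -162798/149555 ≈ -1.0885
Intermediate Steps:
Q(l, m) = 494 (Q(l, m) = 261 + 233 = 494)
(-163292 + Q(478, 609))/(293351 - 143796) = (-163292 + 494)/(293351 - 143796) = -162798/149555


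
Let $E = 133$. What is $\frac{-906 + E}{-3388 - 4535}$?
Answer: $\frac{773}{7923} \approx 0.097564$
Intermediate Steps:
$\frac{-906 + E}{-3388 - 4535} = \frac{-906 + 133}{-3388 - 4535} = - \frac{773}{-7923} = \left(-773\right) \left(- \frac{1}{7923}\right) = \frac{773}{7923}$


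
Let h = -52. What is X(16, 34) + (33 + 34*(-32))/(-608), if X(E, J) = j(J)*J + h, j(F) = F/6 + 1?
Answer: 321757/1824 ≈ 176.40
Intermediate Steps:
j(F) = 1 + F/6 (j(F) = F*(⅙) + 1 = F/6 + 1 = 1 + F/6)
X(E, J) = -52 + J*(1 + J/6) (X(E, J) = (1 + J/6)*J - 52 = J*(1 + J/6) - 52 = -52 + J*(1 + J/6))
X(16, 34) + (33 + 34*(-32))/(-608) = (-52 + (⅙)*34*(6 + 34)) + (33 + 34*(-32))/(-608) = (-52 + (⅙)*34*40) + (33 - 1088)*(-1/608) = (-52 + 680/3) - 1055*(-1/608) = 524/3 + 1055/608 = 321757/1824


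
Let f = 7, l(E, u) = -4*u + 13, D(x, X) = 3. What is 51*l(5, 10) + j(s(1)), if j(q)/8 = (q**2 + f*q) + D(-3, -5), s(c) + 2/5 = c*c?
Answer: -32913/25 ≈ -1316.5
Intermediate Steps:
s(c) = -2/5 + c**2 (s(c) = -2/5 + c*c = -2/5 + c**2)
l(E, u) = 13 - 4*u
j(q) = 24 + 8*q**2 + 56*q (j(q) = 8*((q**2 + 7*q) + 3) = 8*(3 + q**2 + 7*q) = 24 + 8*q**2 + 56*q)
51*l(5, 10) + j(s(1)) = 51*(13 - 4*10) + (24 + 8*(-2/5 + 1**2)**2 + 56*(-2/5 + 1**2)) = 51*(13 - 40) + (24 + 8*(-2/5 + 1)**2 + 56*(-2/5 + 1)) = 51*(-27) + (24 + 8*(3/5)**2 + 56*(3/5)) = -1377 + (24 + 8*(9/25) + 168/5) = -1377 + (24 + 72/25 + 168/5) = -1377 + 1512/25 = -32913/25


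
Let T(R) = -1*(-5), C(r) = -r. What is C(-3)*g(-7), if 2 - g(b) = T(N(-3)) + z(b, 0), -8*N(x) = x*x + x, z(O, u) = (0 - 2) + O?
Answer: 18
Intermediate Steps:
z(O, u) = -2 + O
N(x) = -x/8 - x²/8 (N(x) = -(x*x + x)/8 = -(x² + x)/8 = -(x + x²)/8 = -x/8 - x²/8)
T(R) = 5
g(b) = -1 - b (g(b) = 2 - (5 + (-2 + b)) = 2 - (3 + b) = 2 + (-3 - b) = -1 - b)
C(-3)*g(-7) = (-1*(-3))*(-1 - 1*(-7)) = 3*(-1 + 7) = 3*6 = 18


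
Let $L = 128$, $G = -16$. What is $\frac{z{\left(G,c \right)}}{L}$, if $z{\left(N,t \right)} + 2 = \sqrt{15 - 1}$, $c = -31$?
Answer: $- \frac{1}{64} + \frac{\sqrt{14}}{128} \approx 0.013607$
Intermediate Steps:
$z{\left(N,t \right)} = -2 + \sqrt{14}$ ($z{\left(N,t \right)} = -2 + \sqrt{15 - 1} = -2 + \sqrt{14}$)
$\frac{z{\left(G,c \right)}}{L} = \frac{-2 + \sqrt{14}}{128} = \left(-2 + \sqrt{14}\right) \frac{1}{128} = - \frac{1}{64} + \frac{\sqrt{14}}{128}$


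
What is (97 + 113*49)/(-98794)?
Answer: -2817/49397 ≈ -0.057028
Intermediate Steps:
(97 + 113*49)/(-98794) = (97 + 5537)*(-1/98794) = 5634*(-1/98794) = -2817/49397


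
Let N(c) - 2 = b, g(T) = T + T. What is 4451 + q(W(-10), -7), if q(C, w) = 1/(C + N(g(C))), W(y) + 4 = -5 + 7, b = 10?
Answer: 44511/10 ≈ 4451.1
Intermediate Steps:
g(T) = 2*T
N(c) = 12 (N(c) = 2 + 10 = 12)
W(y) = -2 (W(y) = -4 + (-5 + 7) = -4 + 2 = -2)
q(C, w) = 1/(12 + C) (q(C, w) = 1/(C + 12) = 1/(12 + C))
4451 + q(W(-10), -7) = 4451 + 1/(12 - 2) = 4451 + 1/10 = 44511/10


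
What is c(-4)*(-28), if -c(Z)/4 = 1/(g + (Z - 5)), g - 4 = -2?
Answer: -16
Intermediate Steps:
g = 2 (g = 4 - 2 = 2)
c(Z) = -4/(-3 + Z) (c(Z) = -4/(2 + (Z - 5)) = -4/(2 + (-5 + Z)) = -4/(-3 + Z))
c(-4)*(-28) = -4/(-3 - 4)*(-28) = -4/(-7)*(-28) = -4*(-1/7)*(-28) = (4/7)*(-28) = -16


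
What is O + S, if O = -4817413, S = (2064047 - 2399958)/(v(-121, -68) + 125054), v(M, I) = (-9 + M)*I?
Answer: -645023032133/133894 ≈ -4.8174e+6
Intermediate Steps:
v(M, I) = I*(-9 + M)
S = -335911/133894 (S = (2064047 - 2399958)/(-68*(-9 - 121) + 125054) = -335911/(-68*(-130) + 125054) = -335911/(8840 + 125054) = -335911/133894 ≈ -2.5088)
O + S = -4817413 - 335911/133894 = -645023032133/133894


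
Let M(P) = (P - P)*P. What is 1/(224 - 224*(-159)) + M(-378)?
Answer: 1/35840 ≈ 2.7902e-5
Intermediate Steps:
M(P) = 0 (M(P) = 0*P = 0)
1/(224 - 224*(-159)) + M(-378) = 1/(224 - 224*(-159)) + 0 = 1/(224 + 35616) + 0 = 1/35840 + 0 = 1/35840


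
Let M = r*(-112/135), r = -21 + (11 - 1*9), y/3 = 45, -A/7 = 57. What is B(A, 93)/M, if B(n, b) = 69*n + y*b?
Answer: -126360/133 ≈ -950.08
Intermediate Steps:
A = -399 (A = -7*57 = -399)
y = 135 (y = 3*45 = 135)
B(n, b) = 69*n + 135*b
r = -19 (r = -21 + (11 - 9) = -21 + 2 = -19)
M = 2128/135 (M = -(-2128)/135 = -19*(-112/135) = 2128/135 ≈ 15.763)
B(A, 93)/M = (69*(-399) + 135*93)/(2128/135) = (-27531 + 12555)*(135/2128) = -14976*135/2128 = -126360/133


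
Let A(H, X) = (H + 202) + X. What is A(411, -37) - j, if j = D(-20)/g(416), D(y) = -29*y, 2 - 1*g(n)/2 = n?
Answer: 119377/207 ≈ 576.70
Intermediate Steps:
g(n) = 4 - 2*n
A(H, X) = 202 + H + X (A(H, X) = (202 + H) + X = 202 + H + X)
j = -145/207 (j = (-29*(-20))/(4 - 2*416) = 580/(4 - 832) = 580/(-828) = 580*(-1/828) = -145/207 ≈ -0.70048)
A(411, -37) - j = (202 + 411 - 37) - 1*(-145/207) = 576 + 145/207 = 119377/207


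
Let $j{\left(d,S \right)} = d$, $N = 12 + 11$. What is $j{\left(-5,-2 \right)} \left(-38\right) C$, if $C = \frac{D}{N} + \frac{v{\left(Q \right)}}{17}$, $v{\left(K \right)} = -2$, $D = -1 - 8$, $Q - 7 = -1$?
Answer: $- \frac{37810}{391} \approx -96.701$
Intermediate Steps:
$Q = 6$ ($Q = 7 - 1 = 6$)
$N = 23$
$D = -9$ ($D = -1 - 8 = -9$)
$C = - \frac{199}{391}$ ($C = - \frac{9}{23} - \frac{2}{17} = - \frac{199}{391} \approx -0.50895$)
$j{\left(-5,-2 \right)} \left(-38\right) C = \left(-5\right) \left(-38\right) \left(- \frac{199}{391}\right) = 190 \left(- \frac{199}{391}\right) = - \frac{37810}{391}$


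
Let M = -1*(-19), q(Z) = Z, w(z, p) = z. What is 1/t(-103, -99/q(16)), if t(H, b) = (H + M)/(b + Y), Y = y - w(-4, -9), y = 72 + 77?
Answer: -783/448 ≈ -1.7478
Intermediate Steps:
y = 149
Y = 153 (Y = 149 - 1*(-4) = 149 + 4 = 153)
M = 19
t(H, b) = (19 + H)/(153 + b) (t(H, b) = (H + 19)/(b + 153) = (19 + H)/(153 + b))
1/t(-103, -99/q(16)) = 1/((19 - 103)/(153 - 99/16)) = 1/(-84/(153 - 99*1/16)) = 1/(-84/(153 - 99/16)) = 1/(-84/(2349/16)) = 1/((16/2349)*(-84)) = 1/(-448/783) = -783/448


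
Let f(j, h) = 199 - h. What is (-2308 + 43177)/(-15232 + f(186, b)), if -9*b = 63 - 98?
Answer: -367821/135332 ≈ -2.7179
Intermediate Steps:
b = 35/9 (b = -(63 - 98)/9 = -⅑*(-35) = 35/9 ≈ 3.8889)
(-2308 + 43177)/(-15232 + f(186, b)) = (-2308 + 43177)/(-15232 + (199 - 1*35/9)) = 40869/(-15232 + (199 - 35/9)) = 40869/(-15232 + 1756/9) = 40869/(-135332/9) = 40869*(-9/135332) = -367821/135332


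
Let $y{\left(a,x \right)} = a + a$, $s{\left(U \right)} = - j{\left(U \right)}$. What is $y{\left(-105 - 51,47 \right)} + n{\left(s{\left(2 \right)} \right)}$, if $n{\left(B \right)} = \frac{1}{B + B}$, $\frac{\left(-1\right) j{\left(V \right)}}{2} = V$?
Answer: $- \frac{2495}{8} \approx -311.88$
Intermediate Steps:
$j{\left(V \right)} = - 2 V$
$s{\left(U \right)} = 2 U$ ($s{\left(U \right)} = - \left(-2\right) U = 2 U$)
$n{\left(B \right)} = \frac{1}{2 B}$
$y{\left(a,x \right)} = 2 a$
$y{\left(-105 - 51,47 \right)} + n{\left(s{\left(2 \right)} \right)} = 2 \left(-105 - 51\right) + \frac{1}{2 \cdot 2 \cdot 2} = 2 \left(-105 - 51\right) + \frac{1}{2 \cdot 4} = 2 \left(-156\right) + \frac{1}{2} \cdot \frac{1}{4} = -312 + \frac{1}{8} = - \frac{2495}{8}$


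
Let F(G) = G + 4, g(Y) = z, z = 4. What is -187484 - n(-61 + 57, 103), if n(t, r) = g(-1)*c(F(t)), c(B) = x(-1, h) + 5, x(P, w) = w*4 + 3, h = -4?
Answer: -187452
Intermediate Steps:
g(Y) = 4
x(P, w) = 3 + 4*w (x(P, w) = 4*w + 3 = 3 + 4*w)
F(G) = 4 + G
c(B) = -8 (c(B) = (3 + 4*(-4)) + 5 = (3 - 16) + 5 = -13 + 5 = -8)
n(t, r) = -32 (n(t, r) = 4*(-8) = -32)
-187484 - n(-61 + 57, 103) = -187484 - 1*(-32) = -187484 + 32 = -187452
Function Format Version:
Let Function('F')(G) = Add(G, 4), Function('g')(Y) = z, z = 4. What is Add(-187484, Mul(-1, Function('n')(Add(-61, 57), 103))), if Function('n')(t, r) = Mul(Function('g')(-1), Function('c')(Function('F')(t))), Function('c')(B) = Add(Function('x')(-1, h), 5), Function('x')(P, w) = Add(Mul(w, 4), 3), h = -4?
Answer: -187452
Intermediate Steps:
Function('g')(Y) = 4
Function('x')(P, w) = Add(3, Mul(4, w)) (Function('x')(P, w) = Add(Mul(4, w), 3) = Add(3, Mul(4, w)))
Function('F')(G) = Add(4, G)
Function('c')(B) = -8 (Function('c')(B) = Add(Add(3, Mul(4, -4)), 5) = Add(Add(3, -16), 5) = Add(-13, 5) = -8)
Function('n')(t, r) = -32 (Function('n')(t, r) = Mul(4, -8) = -32)
Add(-187484, Mul(-1, Function('n')(Add(-61, 57), 103))) = Add(-187484, Mul(-1, -32)) = Add(-187484, 32) = -187452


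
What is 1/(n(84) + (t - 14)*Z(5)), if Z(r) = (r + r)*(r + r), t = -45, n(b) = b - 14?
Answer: -1/5830 ≈ -0.00017153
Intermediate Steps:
n(b) = -14 + b
Z(r) = 4*r² (Z(r) = (2*r)*(2*r) = 4*r²)
1/(n(84) + (t - 14)*Z(5)) = 1/((-14 + 84) + (-45 - 14)*(4*5²)) = 1/(70 - 236*25) = 1/(70 - 59*100) = 1/(70 - 5900) = 1/(-5830) = -1/5830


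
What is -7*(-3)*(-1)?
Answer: -21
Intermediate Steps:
-7*(-3)*(-1) = -(-21)*(-1) = -1*21 = -21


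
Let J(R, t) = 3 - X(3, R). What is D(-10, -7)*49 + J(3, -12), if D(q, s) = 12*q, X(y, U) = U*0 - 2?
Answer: -5875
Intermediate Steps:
X(y, U) = -2 (X(y, U) = 0 - 2 = -2)
J(R, t) = 5 (J(R, t) = 3 - 1*(-2) = 3 + 2 = 5)
D(-10, -7)*49 + J(3, -12) = (12*(-10))*49 + 5 = -120*49 + 5 = -5880 + 5 = -5875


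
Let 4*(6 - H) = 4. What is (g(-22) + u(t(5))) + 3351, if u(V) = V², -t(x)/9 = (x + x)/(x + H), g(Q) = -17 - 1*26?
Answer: 3389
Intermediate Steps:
H = 5 (H = 6 - ¼*4 = 6 - 1 = 5)
g(Q) = -43 (g(Q) = -17 - 26 = -43)
t(x) = -18*x/(5 + x) (t(x) = -9*(x + x)/(x + 5) = -9*2*x/(5 + x) = -18*x/(5 + x))
(g(-22) + u(t(5))) + 3351 = (-43 + (-18*5/(5 + 5))²) + 3351 = (-43 + (-18*5/10)²) + 3351 = (-43 + (-18*5*⅒)²) + 3351 = (-43 + (-9)²) + 3351 = (-43 + 81) + 3351 = 38 + 3351 = 3389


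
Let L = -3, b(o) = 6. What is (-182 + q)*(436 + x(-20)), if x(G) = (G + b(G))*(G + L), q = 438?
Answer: 194048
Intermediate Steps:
x(G) = (-3 + G)*(6 + G) (x(G) = (G + 6)*(G - 3) = (6 + G)*(-3 + G) = (-3 + G)*(6 + G))
(-182 + q)*(436 + x(-20)) = (-182 + 438)*(436 + (-18 + (-20)² + 3*(-20))) = 256*(436 + (-18 + 400 - 60)) = 256*(436 + 322) = 256*758 = 194048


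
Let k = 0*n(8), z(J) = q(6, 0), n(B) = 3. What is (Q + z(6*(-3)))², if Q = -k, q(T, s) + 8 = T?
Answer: 4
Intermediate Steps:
q(T, s) = -8 + T
z(J) = -2 (z(J) = -8 + 6 = -2)
k = 0 (k = 0*3 = 0)
Q = 0 (Q = -1*0 = 0)
(Q + z(6*(-3)))² = (0 - 2)² = (-2)² = 4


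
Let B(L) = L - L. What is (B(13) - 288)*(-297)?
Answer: 85536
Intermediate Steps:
B(L) = 0
(B(13) - 288)*(-297) = (0 - 288)*(-297) = -288*(-297) = 85536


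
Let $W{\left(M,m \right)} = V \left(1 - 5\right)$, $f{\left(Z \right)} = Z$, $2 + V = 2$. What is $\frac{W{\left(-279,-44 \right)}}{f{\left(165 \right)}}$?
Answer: $0$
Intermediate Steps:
$V = 0$ ($V = -2 + 2 = 0$)
$W{\left(M,m \right)} = 0$ ($W{\left(M,m \right)} = 0 \left(1 - 5\right) = 0 \left(-4\right) = 0$)
$\frac{W{\left(-279,-44 \right)}}{f{\left(165 \right)}} = \frac{0}{165} = 0 \cdot \frac{1}{165} = 0$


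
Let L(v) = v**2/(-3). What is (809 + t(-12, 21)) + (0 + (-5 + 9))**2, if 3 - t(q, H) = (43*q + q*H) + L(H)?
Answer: 1743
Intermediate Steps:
L(v) = -v**2/3
t(q, H) = 3 - 43*q + H**2/3 - H*q (t(q, H) = 3 - ((43*q + q*H) - H**2/3) = 3 - ((43*q + H*q) - H**2/3) = 3 - (43*q - H**2/3 + H*q) = 3 + (-43*q + H**2/3 - H*q) = 3 - 43*q + H**2/3 - H*q)
(809 + t(-12, 21)) + (0 + (-5 + 9))**2 = (809 + (3 - 43*(-12) + (1/3)*21**2 - 1*21*(-12))) + (0 + (-5 + 9))**2 = (809 + (3 + 516 + (1/3)*441 + 252)) + (0 + 4)**2 = (809 + (3 + 516 + 147 + 252)) + 4**2 = (809 + 918) + 16 = 1727 + 16 = 1743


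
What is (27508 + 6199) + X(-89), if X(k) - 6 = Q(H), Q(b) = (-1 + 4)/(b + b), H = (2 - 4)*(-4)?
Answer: 539411/16 ≈ 33713.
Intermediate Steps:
H = 8 (H = -2*(-4) = 8)
Q(b) = 3/(2*b) (Q(b) = 3/((2*b)) = 3*(1/(2*b)) = 3/(2*b))
X(k) = 99/16 (X(k) = 6 + (3/2)/8 = 6 + (3/2)*(⅛) = 6 + 3/16 = 99/16)
(27508 + 6199) + X(-89) = (27508 + 6199) + 99/16 = 33707 + 99/16 = 539411/16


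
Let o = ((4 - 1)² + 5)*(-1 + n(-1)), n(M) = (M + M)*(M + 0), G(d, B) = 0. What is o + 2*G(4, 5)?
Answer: 14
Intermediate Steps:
n(M) = 2*M² (n(M) = (2*M)*M = 2*M²)
o = 14 (o = ((4 - 1)² + 5)*(-1 + 2*(-1)²) = (3² + 5)*(-1 + 2*1) = (9 + 5)*(-1 + 2) = 14*1 = 14)
o + 2*G(4, 5) = 14 + 2*0 = 14 + 0 = 14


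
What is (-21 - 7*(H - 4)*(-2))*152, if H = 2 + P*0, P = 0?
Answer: -7448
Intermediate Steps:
H = 2 (H = 2 + 0*0 = 2 + 0 = 2)
(-21 - 7*(H - 4)*(-2))*152 = (-21 - 7*(2 - 4)*(-2))*152 = (-21 - (-14)*(-2))*152 = (-21 - 7*4)*152 = (-21 - 28)*152 = -49*152 = -7448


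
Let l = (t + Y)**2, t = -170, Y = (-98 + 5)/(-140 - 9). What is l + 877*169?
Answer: 3927382982/22201 ≈ 1.7690e+5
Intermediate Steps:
Y = 93/149 (Y = -93/(-149) = -93*(-1/149) = 93/149 ≈ 0.62416)
l = 636906169/22201 (l = (-170 + 93/149)**2 = (-25237/149)**2 = 636906169/22201 ≈ 28688.)
l + 877*169 = 636906169/22201 + 877*169 = 636906169/22201 + 148213 = 3927382982/22201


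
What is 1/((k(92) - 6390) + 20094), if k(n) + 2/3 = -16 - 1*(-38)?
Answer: 3/41176 ≈ 7.2858e-5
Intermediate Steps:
k(n) = 64/3 (k(n) = -⅔ + (-16 - 1*(-38)) = -⅔ + (-16 + 38) = -⅔ + 22 = 64/3)
1/((k(92) - 6390) + 20094) = 1/((64/3 - 6390) + 20094) = 1/(-19106/3 + 20094) = 1/(41176/3) = 3/41176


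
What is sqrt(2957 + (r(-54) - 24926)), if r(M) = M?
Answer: 3*I*sqrt(2447) ≈ 148.4*I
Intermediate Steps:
sqrt(2957 + (r(-54) - 24926)) = sqrt(2957 + (-54 - 24926)) = sqrt(2957 - 24980) = sqrt(-22023) = 3*I*sqrt(2447)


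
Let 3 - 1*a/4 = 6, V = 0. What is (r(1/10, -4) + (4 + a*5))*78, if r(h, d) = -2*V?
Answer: -4368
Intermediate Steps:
a = -12 (a = 12 - 4*6 = 12 - 24 = -12)
r(h, d) = 0 (r(h, d) = -2*0 = 0)
(r(1/10, -4) + (4 + a*5))*78 = (0 + (4 - 12*5))*78 = (0 + (4 - 60))*78 = (0 - 56)*78 = -56*78 = -4368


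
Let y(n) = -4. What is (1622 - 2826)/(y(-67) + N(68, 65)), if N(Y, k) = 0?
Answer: 301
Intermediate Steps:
(1622 - 2826)/(y(-67) + N(68, 65)) = (1622 - 2826)/(-4 + 0) = -1204/(-4) = -1204*(-1/4) = 301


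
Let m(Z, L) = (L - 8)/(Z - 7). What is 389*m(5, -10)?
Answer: 3501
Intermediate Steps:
m(Z, L) = (-8 + L)/(-7 + Z)
389*m(5, -10) = 389*((-8 - 10)/(-7 + 5)) = 389*(-18/(-2)) = 389*(-½*(-18)) = 389*9 = 3501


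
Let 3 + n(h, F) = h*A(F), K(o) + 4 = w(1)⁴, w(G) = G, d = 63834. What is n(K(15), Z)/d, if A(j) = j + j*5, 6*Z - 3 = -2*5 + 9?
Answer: -3/21278 ≈ -0.00014099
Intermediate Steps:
Z = ⅓ (Z = ½ + (-2*5 + 9)/6 = ½ + (-10 + 9)/6 = ½ + (⅙)*(-1) = ½ - ⅙ = ⅓ ≈ 0.33333)
K(o) = -3 (K(o) = -4 + 1⁴ = -4 + 1 = -3)
A(j) = 6*j (A(j) = j + 5*j = 6*j)
n(h, F) = -3 + 6*F*h (n(h, F) = -3 + h*(6*F) = -3 + 6*F*h)
n(K(15), Z)/d = (-3 + 6*(⅓)*(-3))/63834 = (-3 - 6)*(1/63834) = -9*1/63834 = -3/21278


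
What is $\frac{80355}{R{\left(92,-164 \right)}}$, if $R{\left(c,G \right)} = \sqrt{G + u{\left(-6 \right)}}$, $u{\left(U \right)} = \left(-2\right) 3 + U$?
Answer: $- \frac{7305 i \sqrt{11}}{4} \approx - 6057.0 i$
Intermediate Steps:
$u{\left(U \right)} = -6 + U$
$R{\left(c,G \right)} = \sqrt{-12 + G}$ ($R{\left(c,G \right)} = \sqrt{G - 12} = \sqrt{-12 + G}$)
$\frac{80355}{R{\left(92,-164 \right)}} = \frac{80355}{\sqrt{-12 - 164}} = \frac{80355}{\sqrt{-176}} = \frac{80355}{4 i \sqrt{11}} = 80355 \left(- \frac{i \sqrt{11}}{44}\right) = - \frac{7305 i \sqrt{11}}{4}$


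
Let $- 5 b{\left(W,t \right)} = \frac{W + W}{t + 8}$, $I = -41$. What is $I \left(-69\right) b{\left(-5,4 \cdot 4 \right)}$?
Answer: $\frac{943}{4} \approx 235.75$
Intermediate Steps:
$b{\left(W,t \right)} = - \frac{2 W}{5 \left(8 + t\right)}$ ($b{\left(W,t \right)} = - \frac{\left(W + W\right) \frac{1}{t + 8}}{5} = - \frac{2 W \frac{1}{8 + t}}{5} = - \frac{2 W}{5 \left(8 + t\right)}$)
$I \left(-69\right) b{\left(-5,4 \cdot 4 \right)} = \left(-41\right) \left(-69\right) \left(\left(-2\right) \left(-5\right) \frac{1}{40 + 5 \cdot 4 \cdot 4}\right) = 2829 \left(\left(-2\right) \left(-5\right) \frac{1}{40 + 5 \cdot 16}\right) = 2829 \left(\left(-2\right) \left(-5\right) \frac{1}{40 + 80}\right) = 2829 \left(\left(-2\right) \left(-5\right) \frac{1}{120}\right) = 2829 \cdot \frac{1}{12} = \frac{943}{4}$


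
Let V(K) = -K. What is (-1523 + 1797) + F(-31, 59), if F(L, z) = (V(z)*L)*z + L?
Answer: 108154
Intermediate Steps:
F(L, z) = L - L*z**2 (F(L, z) = ((-z)*L)*z + L = (-L*z)*z + L = -L*z**2 + L = L - L*z**2)
(-1523 + 1797) + F(-31, 59) = (-1523 + 1797) - 31*(1 - 1*59**2) = 274 - 31*(1 - 1*3481) = 274 - 31*(1 - 3481) = 274 - 31*(-3480) = 274 + 107880 = 108154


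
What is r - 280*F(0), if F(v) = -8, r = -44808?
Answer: -42568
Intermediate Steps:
r - 280*F(0) = -44808 - 280*(-8) = -44808 + 2240 = -42568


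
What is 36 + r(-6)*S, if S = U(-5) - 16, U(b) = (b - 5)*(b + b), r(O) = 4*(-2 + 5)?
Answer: 1044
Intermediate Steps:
r(O) = 12 (r(O) = 4*3 = 12)
U(b) = 2*b*(-5 + b) (U(b) = (-5 + b)*(2*b) = 2*b*(-5 + b))
S = 84 (S = 2*(-5)*(-5 - 5) - 16 = 2*(-5)*(-10) - 16 = 100 - 16 = 84)
36 + r(-6)*S = 36 + 12*84 = 36 + 1008 = 1044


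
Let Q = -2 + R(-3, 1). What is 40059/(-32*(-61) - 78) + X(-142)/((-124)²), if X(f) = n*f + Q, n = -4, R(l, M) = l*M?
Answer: 308501123/14407312 ≈ 21.413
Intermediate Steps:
R(l, M) = M*l
Q = -5 (Q = -2 + 1*(-3) = -2 - 3 = -5)
X(f) = -5 - 4*f (X(f) = -4*f - 5 = -5 - 4*f)
40059/(-32*(-61) - 78) + X(-142)/((-124)²) = 40059/(-32*(-61) - 78) + (-5 - 4*(-142))/((-124)²) = 40059/(1952 - 78) + (-5 + 568)/15376 = 40059/1874 + 563*(1/15376) = 40059*(1/1874) + 563/15376 = 40059/1874 + 563/15376 = 308501123/14407312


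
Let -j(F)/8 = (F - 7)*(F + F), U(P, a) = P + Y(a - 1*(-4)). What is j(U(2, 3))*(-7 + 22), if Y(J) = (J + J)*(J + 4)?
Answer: -5578560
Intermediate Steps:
Y(J) = 2*J*(4 + J) (Y(J) = (2*J)*(4 + J) = 2*J*(4 + J))
U(P, a) = P + 2*(4 + a)*(8 + a) (U(P, a) = P + 2*(a - 1*(-4))*(4 + (a - 1*(-4))) = P + 2*(a + 4)*(4 + (a + 4)) = P + 2*(4 + a)*(4 + (4 + a)) = P + 2*(4 + a)*(8 + a))
j(F) = -16*F*(-7 + F) (j(F) = -8*(F - 7)*(F + F) = -8*(-7 + F)*2*F = -16*F*(-7 + F))
j(U(2, 3))*(-7 + 22) = (16*(2 + 2*(4 + 3)*(8 + 3))*(7 - (2 + 2*(4 + 3)*(8 + 3))))*(-7 + 22) = (16*(2 + 2*7*11)*(7 - (2 + 2*7*11)))*15 = (16*(2 + 154)*(7 - (2 + 154)))*15 = (16*156*(7 - 1*156))*15 = (16*156*(7 - 156))*15 = (16*156*(-149))*15 = -371904*15 = -5578560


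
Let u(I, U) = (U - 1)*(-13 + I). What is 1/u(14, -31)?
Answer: -1/32 ≈ -0.031250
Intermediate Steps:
u(I, U) = (-1 + U)*(-13 + I)
1/u(14, -31) = 1/(13 - 1*14 - 13*(-31) + 14*(-31)) = 1/(13 - 14 + 403 - 434) = 1/(-32) = -1/32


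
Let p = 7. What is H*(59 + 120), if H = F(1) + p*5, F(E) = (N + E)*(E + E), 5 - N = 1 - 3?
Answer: 9129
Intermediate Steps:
N = 7 (N = 5 - (1 - 3) = 5 - 1*(-2) = 5 + 2 = 7)
F(E) = 2*E*(7 + E) (F(E) = (7 + E)*(E + E) = (7 + E)*(2*E) = 2*E*(7 + E))
H = 51 (H = 2*1*(7 + 1) + 7*5 = 2*1*8 + 35 = 16 + 35 = 51)
H*(59 + 120) = 51*(59 + 120) = 51*179 = 9129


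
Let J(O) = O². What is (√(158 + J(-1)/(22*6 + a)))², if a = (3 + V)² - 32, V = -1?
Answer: 16433/104 ≈ 158.01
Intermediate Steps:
a = -28 (a = (3 - 1)² - 32 = 2² - 32 = 4 - 32 = -28)
(√(158 + J(-1)/(22*6 + a)))² = (√(158 + (-1)²/(22*6 - 28)))² = (√(158 + 1/(132 - 28)))² = (√(158 + 1/104))² = (√(16433/104))² = (√427258/52)² = 16433/104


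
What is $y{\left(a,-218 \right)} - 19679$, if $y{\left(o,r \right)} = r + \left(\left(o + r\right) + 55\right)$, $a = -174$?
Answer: $-20234$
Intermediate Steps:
$y{\left(o,r \right)} = 55 + o + 2 r$ ($y{\left(o,r \right)} = r + \left(55 + o + r\right) = 55 + o + 2 r$)
$y{\left(a,-218 \right)} - 19679 = \left(55 - 174 + 2 \left(-218\right)\right) - 19679 = \left(55 - 174 - 436\right) - 19679 = -555 - 19679 = -20234$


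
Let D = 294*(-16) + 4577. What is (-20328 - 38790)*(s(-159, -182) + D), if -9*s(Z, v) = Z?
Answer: 6463568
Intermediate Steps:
s(Z, v) = -Z/9
D = -127 (D = -4704 + 4577 = -127)
(-20328 - 38790)*(s(-159, -182) + D) = (-20328 - 38790)*(-⅑*(-159) - 127) = -59118*(53/3 - 127) = -59118*(-328/3) = 6463568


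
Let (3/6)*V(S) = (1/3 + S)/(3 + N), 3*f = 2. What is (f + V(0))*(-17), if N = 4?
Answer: -272/21 ≈ -12.952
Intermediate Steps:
f = ⅔ (f = (⅓)*2 = ⅔ ≈ 0.66667)
V(S) = 2/21 + 2*S/7 (V(S) = 2*((1/3 + S)/(3 + 4)) = 2*((⅓ + S)/7) = 2*((⅓ + S)*(⅐)) = 2*(1/21 + S/7) = 2/21 + 2*S/7)
(f + V(0))*(-17) = (⅔ + (2/21 + (2/7)*0))*(-17) = (⅔ + (2/21 + 0))*(-17) = (⅔ + 2/21)*(-17) = (16/21)*(-17) = -272/21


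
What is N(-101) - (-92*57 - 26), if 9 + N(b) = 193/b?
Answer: 531168/101 ≈ 5259.1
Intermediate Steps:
N(b) = -9 + 193/b
N(-101) - (-92*57 - 26) = (-9 + 193/(-101)) - (-92*57 - 26) = (-9 + 193*(-1/101)) - (-5244 - 26) = (-9 - 193/101) - 1*(-5270) = -1102/101 + 5270 = 531168/101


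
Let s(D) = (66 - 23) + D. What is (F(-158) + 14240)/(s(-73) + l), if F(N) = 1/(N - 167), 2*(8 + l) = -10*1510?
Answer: -4627999/2466100 ≈ -1.8766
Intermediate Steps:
l = -7558 (l = -8 + (-10*1510)/2 = -8 + (1/2)*(-15100) = -8 - 7550 = -7558)
F(N) = 1/(-167 + N)
s(D) = 43 + D
(F(-158) + 14240)/(s(-73) + l) = (1/(-167 - 158) + 14240)/((43 - 73) - 7558) = (1/(-325) + 14240)/(-30 - 7558) = (-1/325 + 14240)/(-7588) = (4627999/325)*(-1/7588) = -4627999/2466100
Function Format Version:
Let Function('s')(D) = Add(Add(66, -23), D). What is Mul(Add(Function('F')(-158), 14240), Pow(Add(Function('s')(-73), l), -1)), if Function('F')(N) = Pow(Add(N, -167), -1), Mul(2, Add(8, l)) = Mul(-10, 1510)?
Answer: Rational(-4627999, 2466100) ≈ -1.8766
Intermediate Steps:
l = -7558 (l = Add(-8, Mul(Rational(1, 2), Mul(-10, 1510))) = Add(-8, Mul(Rational(1, 2), -15100)) = Add(-8, -7550) = -7558)
Function('F')(N) = Pow(Add(-167, N), -1)
Function('s')(D) = Add(43, D)
Mul(Add(Function('F')(-158), 14240), Pow(Add(Function('s')(-73), l), -1)) = Mul(Add(Pow(Add(-167, -158), -1), 14240), Pow(Add(Add(43, -73), -7558), -1)) = Mul(Add(Pow(-325, -1), 14240), Pow(Add(-30, -7558), -1)) = Mul(Add(Rational(-1, 325), 14240), Pow(-7588, -1)) = Mul(Rational(4627999, 325), Rational(-1, 7588)) = Rational(-4627999, 2466100)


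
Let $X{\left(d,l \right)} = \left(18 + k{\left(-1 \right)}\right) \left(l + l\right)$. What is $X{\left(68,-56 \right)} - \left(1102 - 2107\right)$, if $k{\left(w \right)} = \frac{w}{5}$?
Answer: $- \frac{4943}{5} \approx -988.6$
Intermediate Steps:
$k{\left(w \right)} = \frac{w}{5}$ ($k{\left(w \right)} = w \frac{1}{5} = \frac{w}{5}$)
$X{\left(d,l \right)} = \frac{178 l}{5}$ ($X{\left(d,l \right)} = \left(18 + \frac{1}{5} \left(-1\right)\right) \left(l + l\right) = \left(18 - \frac{1}{5}\right) 2 l = \frac{89 \cdot 2 l}{5} = \frac{178 l}{5}$)
$X{\left(68,-56 \right)} - \left(1102 - 2107\right) = \frac{178}{5} \left(-56\right) - \left(1102 - 2107\right) = - \frac{9968}{5} - \left(1102 - 2107\right) = - \frac{9968}{5} - -1005 = - \frac{9968}{5} + 1005 = - \frac{4943}{5}$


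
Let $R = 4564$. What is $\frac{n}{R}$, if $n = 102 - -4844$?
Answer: $\frac{2473}{2282} \approx 1.0837$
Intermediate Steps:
$n = 4946$ ($n = 102 + 4844 = 4946$)
$\frac{n}{R} = \frac{4946}{4564} = 4946 \cdot \frac{1}{4564} = \frac{2473}{2282}$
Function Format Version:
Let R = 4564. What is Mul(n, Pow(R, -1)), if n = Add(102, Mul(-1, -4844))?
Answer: Rational(2473, 2282) ≈ 1.0837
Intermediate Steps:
n = 4946 (n = Add(102, 4844) = 4946)
Mul(n, Pow(R, -1)) = Mul(4946, Pow(4564, -1)) = Mul(4946, Rational(1, 4564)) = Rational(2473, 2282)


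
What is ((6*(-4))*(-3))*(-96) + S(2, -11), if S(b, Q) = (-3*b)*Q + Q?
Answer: -6857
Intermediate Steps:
S(b, Q) = Q - 3*Q*b (S(b, Q) = -3*Q*b + Q = Q - 3*Q*b)
((6*(-4))*(-3))*(-96) + S(2, -11) = ((6*(-4))*(-3))*(-96) - 11*(1 - 3*2) = -24*(-3)*(-96) - 11*(1 - 6) = 72*(-96) - 11*(-5) = -6912 + 55 = -6857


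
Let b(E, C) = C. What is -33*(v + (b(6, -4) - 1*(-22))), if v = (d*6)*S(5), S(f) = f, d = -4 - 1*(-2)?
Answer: 1386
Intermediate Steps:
d = -2 (d = -4 + 2 = -2)
v = -60 (v = -2*6*5 = -12*5 = -60)
-33*(v + (b(6, -4) - 1*(-22))) = -33*(-60 + (-4 - 1*(-22))) = -33*(-60 + (-4 + 22)) = -33*(-60 + 18) = -33*(-42) = 1386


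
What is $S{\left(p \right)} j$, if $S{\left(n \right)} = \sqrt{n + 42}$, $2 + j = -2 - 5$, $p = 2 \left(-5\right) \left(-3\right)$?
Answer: $- 54 \sqrt{2} \approx -76.368$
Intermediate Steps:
$p = 30$ ($p = \left(-10\right) \left(-3\right) = 30$)
$j = -9$ ($j = -2 - 7 = -9$)
$S{\left(n \right)} = \sqrt{42 + n}$
$S{\left(p \right)} j = \sqrt{42 + 30} \left(-9\right) = \sqrt{72} \left(-9\right) = 6 \sqrt{2} \left(-9\right) = - 54 \sqrt{2}$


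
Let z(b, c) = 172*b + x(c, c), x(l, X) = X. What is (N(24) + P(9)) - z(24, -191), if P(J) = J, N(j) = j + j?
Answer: -3880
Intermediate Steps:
N(j) = 2*j
z(b, c) = c + 172*b (z(b, c) = 172*b + c = c + 172*b)
(N(24) + P(9)) - z(24, -191) = (2*24 + 9) - (-191 + 172*24) = (48 + 9) - (-191 + 4128) = 57 - 1*3937 = 57 - 3937 = -3880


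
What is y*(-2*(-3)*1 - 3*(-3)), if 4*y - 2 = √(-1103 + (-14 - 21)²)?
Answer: 15/2 + 15*√122/4 ≈ 48.920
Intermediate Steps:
y = ½ + √122/4 (y = ½ + √(-1103 + (-14 - 21)²)/4 = ½ + √(-1103 + (-35)²)/4 = ½ + √(-1103 + 1225)/4 = ½ + √122/4 ≈ 3.2613)
y*(-2*(-3)*1 - 3*(-3)) = (½ + √122/4)*(-2*(-3)*1 - 3*(-3)) = (½ + √122/4)*(6*1 + 9) = (½ + √122/4)*(6 + 9) = (½ + √122/4)*15 = 15/2 + 15*√122/4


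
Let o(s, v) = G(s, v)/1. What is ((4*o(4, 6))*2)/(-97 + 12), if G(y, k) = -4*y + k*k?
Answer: -32/17 ≈ -1.8824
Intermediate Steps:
G(y, k) = k² - 4*y (G(y, k) = -4*y + k² = k² - 4*y)
o(s, v) = v² - 4*s (o(s, v) = (v² - 4*s)/1 = (v² - 4*s)*1 = v² - 4*s)
((4*o(4, 6))*2)/(-97 + 12) = ((4*(6² - 4*4))*2)/(-97 + 12) = ((4*(36 - 16))*2)/(-85) = -4*20*2/85 = -16*2/17 = -1/85*160 = -32/17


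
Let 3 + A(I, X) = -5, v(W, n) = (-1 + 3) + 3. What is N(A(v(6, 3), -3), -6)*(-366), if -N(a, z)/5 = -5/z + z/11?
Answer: 5795/11 ≈ 526.82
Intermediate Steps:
v(W, n) = 5 (v(W, n) = 2 + 3 = 5)
A(I, X) = -8 (A(I, X) = -3 - 5 = -8)
N(a, z) = 25/z - 5*z/11 (N(a, z) = -5*(-5/z + z/11) = 25/z - 5*z/11)
N(A(v(6, 3), -3), -6)*(-366) = (25/(-6) - 5/11*(-6))*(-366) = (25*(-1/6) + 30/11)*(-366) = (-25/6 + 30/11)*(-366) = -95/66*(-366) = 5795/11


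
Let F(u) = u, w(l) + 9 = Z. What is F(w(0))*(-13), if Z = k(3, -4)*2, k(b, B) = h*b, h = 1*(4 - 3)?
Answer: 39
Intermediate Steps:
h = 1 (h = 1*1 = 1)
k(b, B) = b (k(b, B) = 1*b = b)
Z = 6 (Z = 3*2 = 6)
w(l) = -3 (w(l) = -9 + 6 = -3)
F(w(0))*(-13) = -3*(-13) = 39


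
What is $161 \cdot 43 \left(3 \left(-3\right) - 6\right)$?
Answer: $-103845$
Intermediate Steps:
$161 \cdot 43 \left(3 \left(-3\right) - 6\right) = 6923 \left(-9 - 6\right) = 6923 \left(-15\right) = -103845$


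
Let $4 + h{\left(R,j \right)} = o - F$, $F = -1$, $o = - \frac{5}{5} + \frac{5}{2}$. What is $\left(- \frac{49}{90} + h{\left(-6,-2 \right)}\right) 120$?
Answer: $- \frac{736}{3} \approx -245.33$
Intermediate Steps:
$o = \frac{3}{2}$ ($o = \left(-5\right) \frac{1}{5} + 5 \cdot \frac{1}{2} = -1 + \frac{5}{2} = \frac{3}{2} \approx 1.5$)
$h{\left(R,j \right)} = - \frac{3}{2}$ ($h{\left(R,j \right)} = -4 + \left(\frac{3}{2} - -1\right) = -4 + \left(\frac{3}{2} + 1\right) = -4 + \frac{5}{2} = - \frac{3}{2}$)
$\left(- \frac{49}{90} + h{\left(-6,-2 \right)}\right) 120 = \left(- \frac{49}{90} - \frac{3}{2}\right) 120 = \left(- \frac{92}{45}\right) 120 = - \frac{736}{3}$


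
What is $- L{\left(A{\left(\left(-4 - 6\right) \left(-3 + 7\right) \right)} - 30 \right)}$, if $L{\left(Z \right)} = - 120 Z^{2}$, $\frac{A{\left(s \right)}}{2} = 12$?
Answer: $4320$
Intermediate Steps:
$A{\left(s \right)} = 24$ ($A{\left(s \right)} = 2 \cdot 12 = 24$)
$- L{\left(A{\left(\left(-4 - 6\right) \left(-3 + 7\right) \right)} - 30 \right)} = - \left(-120\right) \left(24 - 30\right)^{2} = - \left(-120\right) \left(-6\right)^{2} = - \left(-120\right) 36 = \left(-1\right) \left(-4320\right) = 4320$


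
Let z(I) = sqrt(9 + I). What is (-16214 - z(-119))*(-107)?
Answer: 1734898 + 107*I*sqrt(110) ≈ 1.7349e+6 + 1122.2*I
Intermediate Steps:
(-16214 - z(-119))*(-107) = (-16214 - sqrt(9 - 119))*(-107) = (-16214 - sqrt(-110))*(-107) = (-16214 - I*sqrt(110))*(-107) = 1734898 + 107*I*sqrt(110)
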